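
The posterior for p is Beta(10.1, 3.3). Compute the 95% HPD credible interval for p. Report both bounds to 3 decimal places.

[0.532, 0.953]

The posterior is unimodal and skewed, so the HPD interval has equal density at both endpoints and is the shortest 95% interval.
Solving f(0.532) = f(0.953) with F(0.953) − F(0.532) = 0.95 gives [0.532, 0.953].
For comparison, the equal-tailed interval is [0.501, 0.935]; the HPD is narrower and shifted toward the mode.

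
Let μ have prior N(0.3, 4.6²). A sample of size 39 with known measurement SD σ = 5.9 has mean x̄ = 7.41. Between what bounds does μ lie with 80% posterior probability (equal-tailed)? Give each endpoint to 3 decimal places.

Posterior precision = 1/4.6² + 39/5.9² = 0.0473 + 1.1204 = 1.1676, so posterior SD = 0.9254.
Posterior mean = (0.3/4.6² + 39·7.41/5.9²) / 1.1676 = 7.1222.
Interval: 7.1222 ± 1.282 × 0.9254 → [5.936, 8.308].

[5.936, 8.308]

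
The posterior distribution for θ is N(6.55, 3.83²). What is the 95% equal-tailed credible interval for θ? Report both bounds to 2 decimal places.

The posterior is symmetric, so the 95% equal-tailed interval is θ = 6.55 ± z·3.83 with z = 1.960.
Half-width: 1.960 × 3.83 = 7.51.
6.55 − 7.51 = -0.96; 6.55 + 7.51 = 14.06.

[-0.96, 14.06]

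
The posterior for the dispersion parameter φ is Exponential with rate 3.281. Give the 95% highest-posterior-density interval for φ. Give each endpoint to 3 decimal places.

The exponential density is strictly decreasing on [0, ∞), so the HPD interval is anchored at 0: [0, q] with P(φ ≤ q) = 0.95.
q = −ln(1 − 0.95) / 3.281 = 2.9957 / 3.281 = 0.913.

[0.000, 0.913]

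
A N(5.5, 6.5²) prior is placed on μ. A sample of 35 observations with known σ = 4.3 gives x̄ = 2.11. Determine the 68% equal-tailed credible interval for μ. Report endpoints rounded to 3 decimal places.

Posterior precision = 1/6.5² + 35/4.3² = 0.0237 + 1.8929 = 1.9166, so posterior SD = 0.7223.
Posterior mean = (5.5/6.5² + 35·2.11/4.3²) / 1.9166 = 2.1519.
Interval: 2.1519 ± 0.994 × 0.7223 → [1.434, 2.870].

[1.434, 2.870]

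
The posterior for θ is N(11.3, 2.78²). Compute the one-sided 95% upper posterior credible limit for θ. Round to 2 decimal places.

15.87

Need U with P(θ ≤ U) = 0.95: U = 11.3 + z_{0.05}·2.78.
z = 1.645; U = 11.3 + 1.645 × 2.78 = 15.87.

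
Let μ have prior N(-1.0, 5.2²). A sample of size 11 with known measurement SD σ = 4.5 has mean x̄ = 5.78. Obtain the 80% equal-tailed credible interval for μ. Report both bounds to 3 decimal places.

Posterior precision = 1/5.2² + 11/4.5² = 0.0370 + 0.5432 = 0.5802, so posterior SD = 1.3128.
Posterior mean = (-1.0/5.2² + 11·5.78/4.5²) / 0.5802 = 5.3478.
Interval: 5.3478 ± 1.282 × 1.3128 → [3.665, 7.030].

[3.665, 7.030]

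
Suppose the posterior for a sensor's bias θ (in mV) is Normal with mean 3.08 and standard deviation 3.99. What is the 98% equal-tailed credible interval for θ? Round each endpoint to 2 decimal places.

The posterior is symmetric, so the 98% equal-tailed interval is θ = 3.08 ± z·3.99 with z = 2.326.
Half-width: 2.326 × 3.99 = 9.28.
3.08 − 9.28 = -6.20; 3.08 + 9.28 = 12.36.

[-6.20, 12.36]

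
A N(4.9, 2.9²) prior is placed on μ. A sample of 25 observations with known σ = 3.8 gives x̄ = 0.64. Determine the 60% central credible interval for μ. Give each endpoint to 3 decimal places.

Posterior precision = 1/2.9² + 25/3.8² = 0.1189 + 1.7313 = 1.8502, so posterior SD = 0.7352.
Posterior mean = (4.9/2.9² + 25·0.64/3.8²) / 1.8502 = 0.9138.
Interval: 0.9138 ± 0.842 × 0.7352 → [0.295, 1.533].

[0.295, 1.533]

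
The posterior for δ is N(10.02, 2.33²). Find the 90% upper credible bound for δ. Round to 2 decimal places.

Need U with P(δ ≤ U) = 0.90: U = 10.02 + z_{0.1}·2.33.
z = 1.282; U = 10.02 + 1.282 × 2.33 = 13.01.

13.01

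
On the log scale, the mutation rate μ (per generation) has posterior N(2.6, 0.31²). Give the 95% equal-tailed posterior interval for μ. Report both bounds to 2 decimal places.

[7.33, 24.72]

On the log scale the 95% interval is 2.6 ± 1.960 × 0.31 = [1.9924, 3.2076].
Exponentiate: [e^1.9924, e^3.2076] = [7.33, 24.72].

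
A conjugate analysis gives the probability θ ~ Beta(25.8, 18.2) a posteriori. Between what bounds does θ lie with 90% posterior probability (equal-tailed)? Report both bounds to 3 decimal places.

Posterior: Beta(25.8, 18.2).
Equal-tailed 90% interval: the 0.05 and 0.95 quantiles of Beta(25.8, 18.2).
Posterior mean ≈ 0.586, SD ≈ 0.073; a Normal approximation gives roughly [0.466, 0.707].
Exact: F⁻¹(0.05) = 0.463; F⁻¹(0.95) = 0.705.

[0.463, 0.705]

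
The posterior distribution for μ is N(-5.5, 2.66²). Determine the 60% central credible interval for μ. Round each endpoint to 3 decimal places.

The posterior is symmetric, so the 60% equal-tailed interval is μ = -5.5 ± z·2.66 with z = 0.842.
Half-width: 0.842 × 2.66 = 2.239.
-5.5 − 2.239 = -7.739; -5.5 + 2.239 = -3.261.

[-7.739, -3.261]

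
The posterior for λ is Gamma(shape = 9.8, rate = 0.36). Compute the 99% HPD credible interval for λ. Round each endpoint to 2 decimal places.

[8.77, 52.53]

The posterior is unimodal and skewed, so the HPD interval has equal density at both endpoints and is the shortest 99% interval.
Solving f(8.77) = f(52.53) with F(52.53) − F(8.77) = 0.99 gives [8.77, 52.53].
For comparison, the equal-tailed interval is [10.00, 54.77]; the HPD is narrower and shifted toward the mode.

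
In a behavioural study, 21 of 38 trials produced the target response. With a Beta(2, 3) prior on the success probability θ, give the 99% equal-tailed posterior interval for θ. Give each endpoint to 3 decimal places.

[0.342, 0.722]

Posterior: Beta(2+21, 3+17) = Beta(23, 20).
Equal-tailed 99% interval: the 0.005 and 0.995 quantiles of Beta(23, 20).
Posterior mean ≈ 0.535, SD ≈ 0.075; a Normal approximation gives roughly [0.341, 0.729].
Exact: F⁻¹(0.005) = 0.342; F⁻¹(0.995) = 0.722.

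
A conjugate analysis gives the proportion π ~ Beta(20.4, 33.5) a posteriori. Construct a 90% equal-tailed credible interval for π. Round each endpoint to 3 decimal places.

[0.273, 0.489]

Posterior: Beta(20.4, 33.5).
Equal-tailed 90% interval: the 0.05 and 0.95 quantiles of Beta(20.4, 33.5).
Posterior mean ≈ 0.378, SD ≈ 0.065; a Normal approximation gives roughly [0.271, 0.486].
Exact: F⁻¹(0.05) = 0.273; F⁻¹(0.95) = 0.489.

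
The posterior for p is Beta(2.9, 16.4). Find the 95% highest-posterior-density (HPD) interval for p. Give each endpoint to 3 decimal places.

[0.019, 0.305]

The posterior is unimodal and skewed, so the HPD interval has equal density at both endpoints and is the shortest 95% interval.
Solving f(0.019) = f(0.305) with F(0.305) − F(0.019) = 0.95 gives [0.019, 0.305].
For comparison, the equal-tailed interval is [0.033, 0.335]; the HPD is narrower and shifted toward the mode.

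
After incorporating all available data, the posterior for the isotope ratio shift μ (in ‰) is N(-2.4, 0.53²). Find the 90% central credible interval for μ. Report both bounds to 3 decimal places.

The posterior is symmetric, so the 90% equal-tailed interval is μ = -2.4 ± z·0.53 with z = 1.645.
Half-width: 1.645 × 0.53 = 0.872.
-2.4 − 0.872 = -3.272; -2.4 + 0.872 = -1.528.

[-3.272, -1.528]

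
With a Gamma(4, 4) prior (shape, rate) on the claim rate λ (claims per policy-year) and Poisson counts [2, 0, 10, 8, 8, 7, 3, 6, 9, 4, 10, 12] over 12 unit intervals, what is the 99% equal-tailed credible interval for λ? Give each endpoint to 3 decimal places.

Posterior: Gamma(4+79, 4+12) = Gamma(83, 16) (shape, rate).
Equal-tailed 99% interval: Gamma(83, 16) quantiles at 0.005 and 0.995.
Posterior mean ≈ 5.188, SD ≈ 0.569; a Normal approximation gives roughly [3.721, 6.654].
Exact: lower = 3.838; upper = 6.771.

[3.838, 6.771]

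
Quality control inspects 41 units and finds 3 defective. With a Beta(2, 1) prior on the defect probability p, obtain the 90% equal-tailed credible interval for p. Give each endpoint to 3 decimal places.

Posterior: Beta(2+3, 1+38) = Beta(5, 39).
Equal-tailed 90% interval: the 0.05 and 0.95 quantiles of Beta(5, 39).
Posterior mean ≈ 0.114, SD ≈ 0.047; a Normal approximation gives roughly [0.036, 0.191].
Exact: F⁻¹(0.05) = 0.047; F⁻¹(0.95) = 0.200.

[0.047, 0.200]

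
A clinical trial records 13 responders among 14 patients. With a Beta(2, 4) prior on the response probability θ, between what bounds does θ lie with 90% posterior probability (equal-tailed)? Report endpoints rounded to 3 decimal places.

[0.581, 0.890]

Posterior: Beta(2+13, 4+1) = Beta(15, 5).
Equal-tailed 90% interval: the 0.05 and 0.95 quantiles of Beta(15, 5).
Posterior mean ≈ 0.750, SD ≈ 0.094; a Normal approximation gives roughly [0.595, 0.905].
Exact: F⁻¹(0.05) = 0.581; F⁻¹(0.95) = 0.890.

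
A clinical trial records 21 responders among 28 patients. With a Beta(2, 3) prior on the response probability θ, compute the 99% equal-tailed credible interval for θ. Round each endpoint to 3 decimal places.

Posterior: Beta(2+21, 3+7) = Beta(23, 10).
Equal-tailed 99% interval: the 0.005 and 0.995 quantiles of Beta(23, 10).
Posterior mean ≈ 0.697, SD ≈ 0.079; a Normal approximation gives roughly [0.494, 0.900].
Exact: F⁻¹(0.005) = 0.478; F⁻¹(0.995) = 0.873.

[0.478, 0.873]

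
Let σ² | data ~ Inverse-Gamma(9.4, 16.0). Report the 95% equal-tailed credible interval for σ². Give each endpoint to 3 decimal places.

[0.982, 3.649]

Inverse-Gamma(9.4, 16.0) quantiles: F⁻¹(0.025) and F⁻¹(0.975).
Equivalently, 1/σ² ~ Gamma(9.4, rate = 16.0); invert its 0.975 and 0.025 quantiles.
Posterior mean ≈ 1.905, SD ≈ 0.700; a Normal approximation gives roughly [0.532, 3.277].
Exact: lower = 0.982; upper = 3.649.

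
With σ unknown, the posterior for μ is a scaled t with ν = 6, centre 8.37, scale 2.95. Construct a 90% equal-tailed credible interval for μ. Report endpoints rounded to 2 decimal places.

The t_6 distribution is symmetric; the 90% interval is 8.37 ± t·2.95 with t_{0.95,6} = 1.943.
Half-width: 1.943 × 2.95 = 5.73.
8.37 − 5.73 = 2.64; 8.37 + 5.73 = 14.10.

[2.64, 14.10]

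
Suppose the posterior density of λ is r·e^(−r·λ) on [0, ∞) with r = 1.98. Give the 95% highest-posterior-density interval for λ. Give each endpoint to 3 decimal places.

The exponential density is strictly decreasing on [0, ∞), so the HPD interval is anchored at 0: [0, q] with P(λ ≤ q) = 0.95.
q = −ln(1 − 0.95) / 1.98 = 2.9957 / 1.98 = 1.513.

[0.000, 1.513]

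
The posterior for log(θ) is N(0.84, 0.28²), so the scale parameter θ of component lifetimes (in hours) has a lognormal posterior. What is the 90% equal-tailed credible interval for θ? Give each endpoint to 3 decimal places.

[1.461, 3.671]

On the log scale the 90% interval is 0.84 ± 1.645 × 0.28 = [0.3794, 1.3006].
Exponentiate: [e^0.3794, e^1.3006] = [1.461, 3.671].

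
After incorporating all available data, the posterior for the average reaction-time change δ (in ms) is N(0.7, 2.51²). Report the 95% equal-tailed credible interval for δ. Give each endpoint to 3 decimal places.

[-4.220, 5.620]

The posterior is symmetric, so the 95% equal-tailed interval is δ = 0.7 ± z·2.51 with z = 1.960.
Half-width: 1.960 × 2.51 = 4.920.
0.7 − 4.920 = -4.220; 0.7 + 4.920 = 5.620.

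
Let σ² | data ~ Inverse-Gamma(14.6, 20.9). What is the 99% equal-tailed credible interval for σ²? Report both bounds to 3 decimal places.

[0.795, 3.154]

Inverse-Gamma(14.6, 20.9) quantiles: F⁻¹(0.005) and F⁻¹(0.995).
Equivalently, 1/σ² ~ Gamma(14.6, rate = 20.9); invert its 0.995 and 0.005 quantiles.
Posterior mean ≈ 1.537, SD ≈ 0.433; a Normal approximation gives roughly [0.422, 2.652].
Exact: lower = 0.795; upper = 3.154.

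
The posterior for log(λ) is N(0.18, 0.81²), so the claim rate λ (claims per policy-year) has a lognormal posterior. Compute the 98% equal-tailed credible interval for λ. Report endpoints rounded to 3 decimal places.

[0.182, 7.880]

On the log scale the 98% interval is 0.18 ± 2.326 × 0.81 = [-1.7043, 2.0643].
Exponentiate: [e^-1.7043, e^2.0643] = [0.182, 7.880].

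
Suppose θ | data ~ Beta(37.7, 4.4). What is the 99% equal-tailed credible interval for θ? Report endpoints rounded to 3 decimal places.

Posterior: Beta(37.7, 4.4).
Equal-tailed 99% interval: the 0.005 and 0.995 quantiles of Beta(37.7, 4.4).
Posterior mean ≈ 0.895, SD ≈ 0.047; a Normal approximation gives roughly [0.775, 1.016].
Exact: F⁻¹(0.005) = 0.744; F⁻¹(0.995) = 0.979.

[0.744, 0.979]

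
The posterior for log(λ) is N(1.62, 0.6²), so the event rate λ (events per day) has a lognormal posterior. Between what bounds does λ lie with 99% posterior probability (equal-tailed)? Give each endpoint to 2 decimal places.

[1.08, 23.70]

On the log scale the 99% interval is 1.62 ± 2.576 × 0.6 = [0.0745, 3.1655].
Exponentiate: [e^0.0745, e^3.1655] = [1.08, 23.70].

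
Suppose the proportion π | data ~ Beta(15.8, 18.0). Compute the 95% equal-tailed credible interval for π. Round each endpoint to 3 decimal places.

Posterior: Beta(15.8, 18.0).
Equal-tailed 95% interval: the 0.025 and 0.975 quantiles of Beta(15.8, 18.0).
Posterior mean ≈ 0.467, SD ≈ 0.085; a Normal approximation gives roughly [0.302, 0.633].
Exact: F⁻¹(0.025) = 0.305; F⁻¹(0.975) = 0.634.

[0.305, 0.634]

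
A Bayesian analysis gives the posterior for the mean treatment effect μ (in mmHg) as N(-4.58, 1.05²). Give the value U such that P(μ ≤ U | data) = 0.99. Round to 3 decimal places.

Need U with P(μ ≤ U) = 0.99: U = -4.58 + z_{0.01}·1.05.
z = 2.326; U = -4.58 + 2.326 × 1.05 = -2.137.

-2.137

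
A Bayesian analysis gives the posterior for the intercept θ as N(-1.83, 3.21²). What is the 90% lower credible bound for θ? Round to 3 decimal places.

-5.944

Need L with P(θ ≥ L) = 0.90: L = -1.83 − z_{0.1}·3.21.
z = 1.282; L = -1.83 − 1.282 × 3.21 = -5.944.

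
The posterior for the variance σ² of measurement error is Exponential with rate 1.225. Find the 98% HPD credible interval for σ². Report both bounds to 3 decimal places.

The exponential density is strictly decreasing on [0, ∞), so the HPD interval is anchored at 0: [0, q] with P(σ² ≤ q) = 0.98.
q = −ln(1 − 0.98) / 1.225 = 3.9120 / 1.225 = 3.193.

[0.000, 3.193]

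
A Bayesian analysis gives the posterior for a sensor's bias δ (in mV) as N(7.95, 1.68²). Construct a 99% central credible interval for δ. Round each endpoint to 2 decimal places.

[3.62, 12.28]

The posterior is symmetric, so the 99% equal-tailed interval is δ = 7.95 ± z·1.68 with z = 2.576.
Half-width: 2.576 × 1.68 = 4.33.
7.95 − 4.33 = 3.62; 7.95 + 4.33 = 12.28.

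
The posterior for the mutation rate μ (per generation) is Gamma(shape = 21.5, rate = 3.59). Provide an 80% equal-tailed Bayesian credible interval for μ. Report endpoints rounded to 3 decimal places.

[4.405, 7.692]

Posterior: Gamma(shape 21.5, rate 3.59).
Equal-tailed 80% interval: Gamma(21.5, 3.59) quantiles at 0.1 and 0.9.
Posterior mean ≈ 5.989, SD ≈ 1.292; a Normal approximation gives roughly [4.334, 7.644].
Exact: lower = 4.405; upper = 7.692.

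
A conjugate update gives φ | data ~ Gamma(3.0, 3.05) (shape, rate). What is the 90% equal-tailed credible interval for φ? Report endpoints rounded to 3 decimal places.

Posterior: Gamma(shape 3.0, rate 3.05).
Equal-tailed 90% interval: Gamma(3.0, 3.05) quantiles at 0.05 and 0.95.
Posterior mean ≈ 0.984, SD ≈ 0.568; a Normal approximation gives roughly [0.050, 1.918].
Exact: lower = 0.268; upper = 2.064.

[0.268, 2.064]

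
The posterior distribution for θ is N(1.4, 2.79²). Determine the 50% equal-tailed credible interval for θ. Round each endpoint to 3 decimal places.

[-0.482, 3.282]

The posterior is symmetric, so the 50% equal-tailed interval is θ = 1.4 ± z·2.79 with z = 0.674.
Half-width: 0.674 × 2.79 = 1.882.
1.4 − 1.882 = -0.482; 1.4 + 1.882 = 3.282.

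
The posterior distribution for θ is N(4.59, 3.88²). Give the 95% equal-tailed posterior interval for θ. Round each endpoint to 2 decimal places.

[-3.01, 12.19]

The posterior is symmetric, so the 95% equal-tailed interval is θ = 4.59 ± z·3.88 with z = 1.960.
Half-width: 1.960 × 3.88 = 7.60.
4.59 − 7.60 = -3.01; 4.59 + 7.60 = 12.19.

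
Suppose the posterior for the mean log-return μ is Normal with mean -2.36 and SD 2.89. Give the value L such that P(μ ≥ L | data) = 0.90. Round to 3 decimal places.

Need L with P(μ ≥ L) = 0.90: L = -2.36 − z_{0.1}·2.89.
z = 1.282; L = -2.36 − 1.282 × 2.89 = -6.064.

-6.064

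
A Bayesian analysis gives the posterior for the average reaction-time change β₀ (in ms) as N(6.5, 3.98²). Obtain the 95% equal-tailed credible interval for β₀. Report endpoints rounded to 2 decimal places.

The posterior is symmetric, so the 95% equal-tailed interval is β₀ = 6.5 ± z·3.98 with z = 1.960.
Half-width: 1.960 × 3.98 = 7.80.
6.5 − 7.80 = -1.30; 6.5 + 7.80 = 14.30.

[-1.30, 14.30]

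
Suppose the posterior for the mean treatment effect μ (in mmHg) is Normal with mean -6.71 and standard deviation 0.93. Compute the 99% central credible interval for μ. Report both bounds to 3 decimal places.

The posterior is symmetric, so the 99% equal-tailed interval is μ = -6.71 ± z·0.93 with z = 2.576.
Half-width: 2.576 × 0.93 = 2.396.
-6.71 − 2.396 = -9.106; -6.71 + 2.396 = -4.314.

[-9.106, -4.314]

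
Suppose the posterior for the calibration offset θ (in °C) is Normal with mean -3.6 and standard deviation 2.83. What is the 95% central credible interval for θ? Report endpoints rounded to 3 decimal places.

[-9.147, 1.947]

The posterior is symmetric, so the 95% equal-tailed interval is θ = -3.6 ± z·2.83 with z = 1.960.
Half-width: 1.960 × 2.83 = 5.547.
-3.6 − 5.547 = -9.147; -3.6 + 5.547 = 1.947.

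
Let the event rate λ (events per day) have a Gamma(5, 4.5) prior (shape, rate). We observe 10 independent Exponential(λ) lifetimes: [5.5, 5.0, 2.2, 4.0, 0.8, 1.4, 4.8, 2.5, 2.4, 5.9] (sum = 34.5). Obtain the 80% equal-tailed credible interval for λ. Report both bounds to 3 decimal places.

[0.264, 0.516]

Posterior: Gamma(5+10, 4.5+34.5) = Gamma(15, 39.0) (shape, rate).
Equal-tailed 80% interval: Gamma(15, 39.0) quantiles at 0.1 and 0.9.
Posterior mean ≈ 0.385, SD ≈ 0.099; a Normal approximation gives roughly [0.257, 0.512].
Exact: lower = 0.264; upper = 0.516.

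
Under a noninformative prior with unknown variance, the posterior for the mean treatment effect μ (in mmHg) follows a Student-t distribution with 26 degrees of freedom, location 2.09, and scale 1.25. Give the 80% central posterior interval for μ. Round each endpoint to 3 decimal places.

[0.446, 3.734]

The t_26 distribution is symmetric; the 80% interval is 2.09 ± t·1.25 with t_{0.9,26} = 1.315.
Half-width: 1.315 × 1.25 = 1.644.
2.09 − 1.644 = 0.446; 2.09 + 1.644 = 3.734.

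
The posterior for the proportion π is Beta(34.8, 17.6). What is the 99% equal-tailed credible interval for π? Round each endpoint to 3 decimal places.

Posterior: Beta(34.8, 17.6).
Equal-tailed 99% interval: the 0.005 and 0.995 quantiles of Beta(34.8, 17.6).
Posterior mean ≈ 0.664, SD ≈ 0.065; a Normal approximation gives roughly [0.498, 0.831].
Exact: F⁻¹(0.005) = 0.489; F⁻¹(0.995) = 0.816.

[0.489, 0.816]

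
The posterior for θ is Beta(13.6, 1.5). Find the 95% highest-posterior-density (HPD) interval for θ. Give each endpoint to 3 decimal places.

[0.754, 1.000]

The posterior is unimodal and skewed, so the HPD interval has equal density at both endpoints and is the shortest 95% interval.
Solving f(0.754) = f(1.000) with F(1.000) − F(0.754) = 0.95 gives [0.754, 1.000].
For comparison, the equal-tailed interval is [0.713, 0.992]; the HPD is narrower and shifted toward the mode.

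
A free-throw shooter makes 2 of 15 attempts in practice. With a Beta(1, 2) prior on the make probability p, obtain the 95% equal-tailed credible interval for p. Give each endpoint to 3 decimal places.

Posterior: Beta(1+2, 2+13) = Beta(3, 15).
Equal-tailed 95% interval: the 0.025 and 0.975 quantiles of Beta(3, 15).
Posterior mean ≈ 0.167, SD ≈ 0.085; a Normal approximation gives roughly [-0.001, 0.334].
Exact: F⁻¹(0.025) = 0.038; F⁻¹(0.975) = 0.364.

[0.038, 0.364]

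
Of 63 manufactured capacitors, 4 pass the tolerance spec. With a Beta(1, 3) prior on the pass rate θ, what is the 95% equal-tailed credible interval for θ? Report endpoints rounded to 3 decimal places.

[0.025, 0.148]

Posterior: Beta(1+4, 3+59) = Beta(5, 62).
Equal-tailed 95% interval: the 0.025 and 0.975 quantiles of Beta(5, 62).
Posterior mean ≈ 0.075, SD ≈ 0.032; a Normal approximation gives roughly [0.012, 0.137].
Exact: F⁻¹(0.025) = 0.025; F⁻¹(0.975) = 0.148.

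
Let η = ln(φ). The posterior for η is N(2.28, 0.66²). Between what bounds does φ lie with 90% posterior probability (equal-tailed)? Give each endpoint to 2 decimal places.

On the log scale the 90% interval is 2.28 ± 1.645 × 0.66 = [1.1944, 3.3656].
Exponentiate: [e^1.1944, e^3.3656] = [3.30, 28.95].

[3.30, 28.95]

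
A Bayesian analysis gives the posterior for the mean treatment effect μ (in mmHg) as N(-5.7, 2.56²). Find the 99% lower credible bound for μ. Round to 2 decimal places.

Need L with P(μ ≥ L) = 0.99: L = -5.7 − z_{0.01}·2.56.
z = 2.326; L = -5.7 − 2.326 × 2.56 = -11.66.

-11.66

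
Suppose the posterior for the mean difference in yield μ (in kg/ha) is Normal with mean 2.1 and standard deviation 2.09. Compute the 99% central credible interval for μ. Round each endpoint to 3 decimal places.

The posterior is symmetric, so the 99% equal-tailed interval is μ = 2.1 ± z·2.09 with z = 2.576.
Half-width: 2.576 × 2.09 = 5.383.
2.1 − 5.383 = -3.283; 2.1 + 5.383 = 7.483.

[-3.283, 7.483]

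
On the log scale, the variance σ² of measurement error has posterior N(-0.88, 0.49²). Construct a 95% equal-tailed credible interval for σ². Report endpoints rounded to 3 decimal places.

On the log scale the 95% interval is -0.88 ± 1.960 × 0.49 = [-1.8404, 0.0804].
Exponentiate: [e^-1.8404, e^0.0804] = [0.159, 1.084].

[0.159, 1.084]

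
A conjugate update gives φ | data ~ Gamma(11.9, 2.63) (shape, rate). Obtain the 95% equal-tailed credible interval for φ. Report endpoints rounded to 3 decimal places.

[2.330, 7.435]

Posterior: Gamma(shape 11.9, rate 2.63).
Equal-tailed 95% interval: Gamma(11.9, 2.63) quantiles at 0.025 and 0.975.
Posterior mean ≈ 4.525, SD ≈ 1.312; a Normal approximation gives roughly [1.954, 7.096].
Exact: lower = 2.330; upper = 7.435.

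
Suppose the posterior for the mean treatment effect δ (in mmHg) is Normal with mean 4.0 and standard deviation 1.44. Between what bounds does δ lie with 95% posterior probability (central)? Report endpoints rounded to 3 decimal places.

The posterior is symmetric, so the 95% equal-tailed interval is δ = 4.0 ± z·1.44 with z = 1.960.
Half-width: 1.960 × 1.44 = 2.822.
4.0 − 2.822 = 1.178; 4.0 + 2.822 = 6.822.

[1.178, 6.822]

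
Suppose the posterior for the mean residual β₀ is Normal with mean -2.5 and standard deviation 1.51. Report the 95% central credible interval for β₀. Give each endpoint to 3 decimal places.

[-5.460, 0.460]

The posterior is symmetric, so the 95% equal-tailed interval is β₀ = -2.5 ± z·1.51 with z = 1.960.
Half-width: 1.960 × 1.51 = 2.960.
-2.5 − 2.960 = -5.460; -2.5 + 2.960 = 0.460.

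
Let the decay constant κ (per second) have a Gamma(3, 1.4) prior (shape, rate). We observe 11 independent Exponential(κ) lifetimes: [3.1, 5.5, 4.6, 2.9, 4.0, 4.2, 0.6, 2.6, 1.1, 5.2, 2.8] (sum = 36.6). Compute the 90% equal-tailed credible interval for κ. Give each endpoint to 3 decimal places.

[0.223, 0.544]

Posterior: Gamma(3+11, 1.4+36.6) = Gamma(14, 38.0) (shape, rate).
Equal-tailed 90% interval: Gamma(14, 38.0) quantiles at 0.05 and 0.95.
Posterior mean ≈ 0.368, SD ≈ 0.098; a Normal approximation gives roughly [0.206, 0.530].
Exact: lower = 0.223; upper = 0.544.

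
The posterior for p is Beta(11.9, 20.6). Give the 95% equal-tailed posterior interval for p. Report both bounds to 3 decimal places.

[0.212, 0.536]

Posterior: Beta(11.9, 20.6).
Equal-tailed 95% interval: the 0.025 and 0.975 quantiles of Beta(11.9, 20.6).
Posterior mean ≈ 0.366, SD ≈ 0.083; a Normal approximation gives roughly [0.203, 0.529].
Exact: F⁻¹(0.025) = 0.212; F⁻¹(0.975) = 0.536.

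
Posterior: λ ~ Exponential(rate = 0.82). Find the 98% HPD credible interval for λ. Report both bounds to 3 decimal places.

[0.000, 4.771]

The exponential density is strictly decreasing on [0, ∞), so the HPD interval is anchored at 0: [0, q] with P(λ ≤ q) = 0.98.
q = −ln(1 − 0.98) / 0.82 = 3.9120 / 0.82 = 4.771.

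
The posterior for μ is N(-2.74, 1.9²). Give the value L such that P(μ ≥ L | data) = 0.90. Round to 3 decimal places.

-5.175

Need L with P(μ ≥ L) = 0.90: L = -2.74 − z_{0.1}·1.9.
z = 1.282; L = -2.74 − 1.282 × 1.9 = -5.175.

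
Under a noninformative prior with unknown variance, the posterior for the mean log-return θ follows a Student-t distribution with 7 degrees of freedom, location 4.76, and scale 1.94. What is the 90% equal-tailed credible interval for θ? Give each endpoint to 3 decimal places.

[1.085, 8.435]

The t_7 distribution is symmetric; the 90% interval is 4.76 ± t·1.94 with t_{0.95,7} = 1.895.
Half-width: 1.895 × 1.94 = 3.675.
4.76 − 3.675 = 1.085; 4.76 + 3.675 = 8.435.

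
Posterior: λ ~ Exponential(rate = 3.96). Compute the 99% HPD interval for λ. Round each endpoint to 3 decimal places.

[0.000, 1.163]

The exponential density is strictly decreasing on [0, ∞), so the HPD interval is anchored at 0: [0, q] with P(λ ≤ q) = 0.99.
q = −ln(1 − 0.99) / 3.96 = 4.6052 / 3.96 = 1.163.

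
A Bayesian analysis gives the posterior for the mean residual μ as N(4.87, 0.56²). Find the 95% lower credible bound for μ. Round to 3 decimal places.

Need L with P(μ ≥ L) = 0.95: L = 4.87 − z_{0.05}·0.56.
z = 1.645; L = 4.87 − 1.645 × 0.56 = 3.949.

3.949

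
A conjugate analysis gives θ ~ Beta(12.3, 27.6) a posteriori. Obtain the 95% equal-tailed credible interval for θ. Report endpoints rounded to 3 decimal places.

Posterior: Beta(12.3, 27.6).
Equal-tailed 95% interval: the 0.025 and 0.975 quantiles of Beta(12.3, 27.6).
Posterior mean ≈ 0.308, SD ≈ 0.072; a Normal approximation gives roughly [0.167, 0.450].
Exact: F⁻¹(0.025) = 0.177; F⁻¹(0.975) = 0.458.

[0.177, 0.458]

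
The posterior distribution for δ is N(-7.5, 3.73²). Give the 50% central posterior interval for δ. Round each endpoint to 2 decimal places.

[-10.02, -4.98]

The posterior is symmetric, so the 50% equal-tailed interval is δ = -7.5 ± z·3.73 with z = 0.674.
Half-width: 0.674 × 3.73 = 2.52.
-7.5 − 2.52 = -10.02; -7.5 + 2.52 = -4.98.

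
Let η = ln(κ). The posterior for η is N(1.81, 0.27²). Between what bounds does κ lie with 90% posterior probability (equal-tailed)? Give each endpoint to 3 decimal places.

On the log scale the 90% interval is 1.81 ± 1.645 × 0.27 = [1.3659, 2.2541].
Exponentiate: [e^1.3659, e^2.2541] = [3.919, 9.527].

[3.919, 9.527]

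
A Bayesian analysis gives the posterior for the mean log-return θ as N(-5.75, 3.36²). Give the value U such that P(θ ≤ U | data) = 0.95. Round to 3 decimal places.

Need U with P(θ ≤ U) = 0.95: U = -5.75 + z_{0.05}·3.36.
z = 1.645; U = -5.75 + 1.645 × 3.36 = -0.223.

-0.223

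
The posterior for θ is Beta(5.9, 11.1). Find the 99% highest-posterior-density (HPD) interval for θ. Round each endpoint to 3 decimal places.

[0.096, 0.640]

The posterior is unimodal and skewed, so the HPD interval has equal density at both endpoints and is the shortest 99% interval.
Solving f(0.096) = f(0.640) with F(0.640) − F(0.096) = 0.99 gives [0.096, 0.640].
For comparison, the equal-tailed interval is [0.105, 0.653]; the HPD is narrower and shifted toward the mode.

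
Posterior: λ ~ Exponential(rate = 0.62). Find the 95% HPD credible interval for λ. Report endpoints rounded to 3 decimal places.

[0.000, 4.832]

The exponential density is strictly decreasing on [0, ∞), so the HPD interval is anchored at 0: [0, q] with P(λ ≤ q) = 0.95.
q = −ln(1 − 0.95) / 0.62 = 2.9957 / 0.62 = 4.832.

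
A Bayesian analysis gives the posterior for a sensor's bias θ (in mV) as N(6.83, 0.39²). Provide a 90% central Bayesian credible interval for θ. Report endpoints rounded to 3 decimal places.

The posterior is symmetric, so the 90% equal-tailed interval is θ = 6.83 ± z·0.39 with z = 1.645.
Half-width: 1.645 × 0.39 = 0.641.
6.83 − 0.641 = 6.189; 6.83 + 0.641 = 7.471.

[6.189, 7.471]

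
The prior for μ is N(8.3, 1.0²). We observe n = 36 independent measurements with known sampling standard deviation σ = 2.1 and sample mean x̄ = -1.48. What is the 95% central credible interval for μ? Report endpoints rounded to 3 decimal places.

Posterior precision = 1/1.0² + 36/2.1² = 1.0000 + 8.1633 = 9.1633, so posterior SD = 0.3304.
Posterior mean = (8.3/1.0² + 36·-1.48/2.1²) / 9.1633 = -0.4127.
Interval: -0.4127 ± 1.960 × 0.3304 → [-1.060, 0.235].

[-1.060, 0.235]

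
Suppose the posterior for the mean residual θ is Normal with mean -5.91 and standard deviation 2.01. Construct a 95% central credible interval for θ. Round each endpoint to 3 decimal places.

The posterior is symmetric, so the 95% equal-tailed interval is θ = -5.91 ± z·2.01 with z = 1.960.
Half-width: 1.960 × 2.01 = 3.940.
-5.91 − 3.940 = -9.850; -5.91 + 3.940 = -1.970.

[-9.850, -1.970]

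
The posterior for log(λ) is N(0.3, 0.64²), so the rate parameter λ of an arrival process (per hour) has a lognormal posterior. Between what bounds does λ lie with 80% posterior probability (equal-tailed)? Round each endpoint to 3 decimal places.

[0.594, 3.065]

On the log scale the 80% interval is 0.3 ± 1.282 × 0.64 = [-0.5202, 1.1202].
Exponentiate: [e^-0.5202, e^1.1202] = [0.594, 3.065].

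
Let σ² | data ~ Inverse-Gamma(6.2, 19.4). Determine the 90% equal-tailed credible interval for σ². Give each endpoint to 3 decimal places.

Inverse-Gamma(6.2, 19.4) quantiles: F⁻¹(0.05) and F⁻¹(0.95).
Equivalently, 1/σ² ~ Gamma(6.2, rate = 19.4); invert its 0.95 and 0.05 quantiles.
Posterior mean ≈ 3.731, SD ≈ 1.820; a Normal approximation gives roughly [0.736, 6.725].
Exact: lower = 1.799; upper = 7.066.

[1.799, 7.066]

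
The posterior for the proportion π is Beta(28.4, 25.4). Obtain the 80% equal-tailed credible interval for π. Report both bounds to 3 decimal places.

[0.441, 0.615]

Posterior: Beta(28.4, 25.4).
Equal-tailed 80% interval: the 0.1 and 0.9 quantiles of Beta(28.4, 25.4).
Posterior mean ≈ 0.528, SD ≈ 0.067; a Normal approximation gives roughly [0.441, 0.614].
Exact: F⁻¹(0.1) = 0.441; F⁻¹(0.9) = 0.615.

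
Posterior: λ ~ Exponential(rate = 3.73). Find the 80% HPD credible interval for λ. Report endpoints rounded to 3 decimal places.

[0.000, 0.431]

The exponential density is strictly decreasing on [0, ∞), so the HPD interval is anchored at 0: [0, q] with P(λ ≤ q) = 0.80.
q = −ln(1 − 0.80) / 3.73 = 1.6094 / 3.73 = 0.431.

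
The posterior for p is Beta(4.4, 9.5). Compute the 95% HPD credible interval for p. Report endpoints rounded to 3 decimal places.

[0.095, 0.552]

The posterior is unimodal and skewed, so the HPD interval has equal density at both endpoints and is the shortest 95% interval.
Solving f(0.095) = f(0.552) with F(0.552) − F(0.095) = 0.95 gives [0.095, 0.552].
For comparison, the equal-tailed interval is [0.110, 0.573]; the HPD is narrower and shifted toward the mode.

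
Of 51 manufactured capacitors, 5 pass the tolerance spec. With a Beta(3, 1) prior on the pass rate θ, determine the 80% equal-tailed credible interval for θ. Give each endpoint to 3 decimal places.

Posterior: Beta(3+5, 1+46) = Beta(8, 47).
Equal-tailed 80% interval: the 0.1 and 0.9 quantiles of Beta(8, 47).
Posterior mean ≈ 0.145, SD ≈ 0.047; a Normal approximation gives roughly [0.085, 0.206].
Exact: F⁻¹(0.1) = 0.088; F⁻¹(0.9) = 0.208.

[0.088, 0.208]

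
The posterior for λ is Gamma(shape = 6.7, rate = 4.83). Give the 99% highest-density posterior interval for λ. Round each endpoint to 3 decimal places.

The posterior is unimodal and skewed, so the HPD interval has equal density at both endpoints and is the shortest 99% interval.
Solving f(0.310) = f(2.980) with F(2.980) − F(0.310) = 0.99 gives [0.310, 2.980].
For comparison, the equal-tailed interval is [0.390, 3.149]; the HPD is narrower and shifted toward the mode.

[0.310, 2.980]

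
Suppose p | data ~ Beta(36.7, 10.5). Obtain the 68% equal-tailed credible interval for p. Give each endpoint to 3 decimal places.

[0.718, 0.837]

Posterior: Beta(36.7, 10.5).
Equal-tailed 68% interval: the 0.16 and 0.84 quantiles of Beta(36.7, 10.5).
Posterior mean ≈ 0.778, SD ≈ 0.060; a Normal approximation gives roughly [0.718, 0.837].
Exact: F⁻¹(0.16) = 0.718; F⁻¹(0.84) = 0.837.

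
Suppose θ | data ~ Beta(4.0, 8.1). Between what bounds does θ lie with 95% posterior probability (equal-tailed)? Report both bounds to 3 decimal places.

[0.108, 0.606]

Posterior: Beta(4.0, 8.1).
Equal-tailed 95% interval: the 0.025 and 0.975 quantiles of Beta(4.0, 8.1).
Posterior mean ≈ 0.331, SD ≈ 0.130; a Normal approximation gives roughly [0.076, 0.585].
Exact: F⁻¹(0.025) = 0.108; F⁻¹(0.975) = 0.606.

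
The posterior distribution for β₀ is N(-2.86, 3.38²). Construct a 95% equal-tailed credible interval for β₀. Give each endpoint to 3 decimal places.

The posterior is symmetric, so the 95% equal-tailed interval is β₀ = -2.86 ± z·3.38 with z = 1.960.
Half-width: 1.960 × 3.38 = 6.625.
-2.86 − 6.625 = -9.485; -2.86 + 6.625 = 3.765.

[-9.485, 3.765]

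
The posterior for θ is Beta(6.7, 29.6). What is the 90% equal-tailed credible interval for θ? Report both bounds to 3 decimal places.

Posterior: Beta(6.7, 29.6).
Equal-tailed 90% interval: the 0.05 and 0.95 quantiles of Beta(6.7, 29.6).
Posterior mean ≈ 0.185, SD ≈ 0.064; a Normal approximation gives roughly [0.080, 0.289].
Exact: F⁻¹(0.05) = 0.091; F⁻¹(0.95) = 0.298.

[0.091, 0.298]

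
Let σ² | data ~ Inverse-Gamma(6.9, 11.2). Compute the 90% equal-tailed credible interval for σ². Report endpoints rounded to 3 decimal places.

Inverse-Gamma(6.9, 11.2) quantiles: F⁻¹(0.05) and F⁻¹(0.95).
Equivalently, 1/σ² ~ Gamma(6.9, rate = 11.2); invert its 0.95 and 0.05 quantiles.
Posterior mean ≈ 1.898, SD ≈ 0.858; a Normal approximation gives roughly [0.488, 3.309].
Exact: lower = 0.956; upper = 3.482.

[0.956, 3.482]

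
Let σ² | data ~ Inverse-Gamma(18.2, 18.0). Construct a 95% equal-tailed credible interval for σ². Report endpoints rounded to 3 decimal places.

Inverse-Gamma(18.2, 18.0) quantiles: F⁻¹(0.025) and F⁻¹(0.975).
Equivalently, 1/σ² ~ Gamma(18.2, rate = 18.0); invert its 0.975 and 0.025 quantiles.
Posterior mean ≈ 1.047, SD ≈ 0.260; a Normal approximation gives roughly [0.537, 1.556].
Exact: lower = 0.655; upper = 1.663.

[0.655, 1.663]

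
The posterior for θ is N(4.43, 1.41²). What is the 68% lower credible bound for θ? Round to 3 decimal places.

Need L with P(θ ≥ L) = 0.68: L = 4.43 − z_{0.32}·1.41.
z = 0.468; L = 4.43 − 0.468 × 1.41 = 3.771.

3.771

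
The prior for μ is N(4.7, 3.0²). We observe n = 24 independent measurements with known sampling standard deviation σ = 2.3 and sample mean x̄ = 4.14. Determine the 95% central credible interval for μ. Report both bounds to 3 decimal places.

[3.244, 5.062]

Posterior precision = 1/3.0² + 24/2.3² = 0.1111 + 4.5369 = 4.6480, so posterior SD = 0.4638.
Posterior mean = (4.7/3.0² + 24·4.14/2.3²) / 4.6480 = 4.1534.
Interval: 4.1534 ± 1.960 × 0.4638 → [3.244, 5.062].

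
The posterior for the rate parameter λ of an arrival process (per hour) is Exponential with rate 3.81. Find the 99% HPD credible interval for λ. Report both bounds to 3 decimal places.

The exponential density is strictly decreasing on [0, ∞), so the HPD interval is anchored at 0: [0, q] with P(λ ≤ q) = 0.99.
q = −ln(1 − 0.99) / 3.81 = 4.6052 / 3.81 = 1.209.

[0.000, 1.209]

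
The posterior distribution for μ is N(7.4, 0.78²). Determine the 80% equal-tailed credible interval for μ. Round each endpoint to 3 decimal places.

[6.400, 8.400]

The posterior is symmetric, so the 80% equal-tailed interval is μ = 7.4 ± z·0.78 with z = 1.282.
Half-width: 1.282 × 0.78 = 1.000.
7.4 − 1.000 = 6.400; 7.4 + 1.000 = 8.400.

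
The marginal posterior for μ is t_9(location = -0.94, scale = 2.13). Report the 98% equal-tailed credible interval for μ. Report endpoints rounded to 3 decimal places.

The t_9 distribution is symmetric; the 98% interval is -0.94 ± t·2.13 with t_{0.99,9} = 2.821.
Half-width: 2.821 × 2.13 = 6.010.
-0.94 − 6.010 = -6.950; -0.94 + 6.010 = 5.070.

[-6.950, 5.070]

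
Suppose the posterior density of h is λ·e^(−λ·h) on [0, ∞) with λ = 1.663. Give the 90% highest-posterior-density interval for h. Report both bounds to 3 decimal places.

The exponential density is strictly decreasing on [0, ∞), so the HPD interval is anchored at 0: [0, q] with P(h ≤ q) = 0.90.
q = −ln(1 − 0.90) / 1.663 = 2.3026 / 1.663 = 1.385.

[0.000, 1.385]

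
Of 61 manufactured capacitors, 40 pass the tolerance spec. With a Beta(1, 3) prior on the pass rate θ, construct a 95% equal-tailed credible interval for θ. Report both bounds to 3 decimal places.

[0.511, 0.743]

Posterior: Beta(1+40, 3+21) = Beta(41, 24).
Equal-tailed 95% interval: the 0.025 and 0.975 quantiles of Beta(41, 24).
Posterior mean ≈ 0.631, SD ≈ 0.059; a Normal approximation gives roughly [0.514, 0.747].
Exact: F⁻¹(0.025) = 0.511; F⁻¹(0.975) = 0.743.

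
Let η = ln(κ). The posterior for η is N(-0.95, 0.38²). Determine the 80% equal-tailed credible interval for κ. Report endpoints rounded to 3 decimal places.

[0.238, 0.629]

On the log scale the 80% interval is -0.95 ± 1.282 × 0.38 = [-1.4370, -0.4630].
Exponentiate: [e^-1.4370, e^-0.4630] = [0.238, 0.629].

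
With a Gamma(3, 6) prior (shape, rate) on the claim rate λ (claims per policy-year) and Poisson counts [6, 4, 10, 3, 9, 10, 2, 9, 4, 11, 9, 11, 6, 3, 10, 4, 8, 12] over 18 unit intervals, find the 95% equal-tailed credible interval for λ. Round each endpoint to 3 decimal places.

Posterior: Gamma(3+131, 6+18) = Gamma(134, 24) (shape, rate).
Equal-tailed 95% interval: Gamma(134, 24) quantiles at 0.025 and 0.975.
Posterior mean ≈ 5.583, SD ≈ 0.482; a Normal approximation gives roughly [4.638, 6.529].
Exact: lower = 4.678; upper = 6.568.

[4.678, 6.568]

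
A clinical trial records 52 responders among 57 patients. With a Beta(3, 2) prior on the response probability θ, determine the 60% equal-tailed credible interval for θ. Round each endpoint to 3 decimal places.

[0.855, 0.922]

Posterior: Beta(3+52, 2+5) = Beta(55, 7).
Equal-tailed 60% interval: the 0.2 and 0.8 quantiles of Beta(55, 7).
Posterior mean ≈ 0.887, SD ≈ 0.040; a Normal approximation gives roughly [0.854, 0.921].
Exact: F⁻¹(0.2) = 0.855; F⁻¹(0.8) = 0.922.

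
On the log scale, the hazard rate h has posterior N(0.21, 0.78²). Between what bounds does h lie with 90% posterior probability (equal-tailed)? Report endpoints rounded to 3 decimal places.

[0.342, 4.450]

On the log scale the 90% interval is 0.21 ± 1.645 × 0.78 = [-1.0730, 1.4930].
Exponentiate: [e^-1.0730, e^1.4930] = [0.342, 4.450].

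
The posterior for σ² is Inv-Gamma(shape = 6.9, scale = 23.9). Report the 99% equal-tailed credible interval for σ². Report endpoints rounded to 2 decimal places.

Inverse-Gamma(6.9, 23.9) quantiles: F⁻¹(0.005) and F⁻¹(0.995).
Equivalently, 1/σ² ~ Gamma(6.9, rate = 23.9); invert its 0.995 and 0.005 quantiles.
Posterior mean ≈ 4.05, SD ≈ 1.83; a Normal approximation gives roughly [-0.66, 8.76].
Exact: lower = 1.54; upper = 12.04.

[1.54, 12.04]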